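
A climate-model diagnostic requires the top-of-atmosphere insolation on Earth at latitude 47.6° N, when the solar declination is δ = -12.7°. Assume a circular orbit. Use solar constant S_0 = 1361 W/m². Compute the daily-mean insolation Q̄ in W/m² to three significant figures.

cos h₀ = −tan(+47.6°) tan(-12.700°) = 0.2468, h₀ = 1.3214 rad.
Bracket: h₀ sin ϕ sin δ + cos ϕ cos δ sin h₀ = 1.3214×0.73846×-0.21985 + 0.67430×0.97553×0.96907 = -0.214530 + 0.637454 = 0.422924.
Q̄ = (S_0/π) × [bracket] = (1361/π) × 0.422924 = 183.2 W/m².

Q̄ ≈ 183 W/m²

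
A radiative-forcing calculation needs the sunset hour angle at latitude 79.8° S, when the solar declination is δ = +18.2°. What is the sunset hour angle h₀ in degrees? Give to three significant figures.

cos h₀ = −tan ϕ · tan δ = 1.8273 ≥ 1, so the Sun never rises (polar night) and h₀ = 0.

h₀ = 0.00°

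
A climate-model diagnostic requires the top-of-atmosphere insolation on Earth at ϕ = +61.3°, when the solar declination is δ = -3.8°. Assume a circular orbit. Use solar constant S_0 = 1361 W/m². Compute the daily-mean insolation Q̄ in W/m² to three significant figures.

cos h₀ = −tan(+61.3°) tan(-3.800°) = 0.1213, h₀ = 1.4492 rad.
Bracket: h₀ sin ϕ sin δ + cos ϕ cos δ sin h₀ = 1.4492×0.87715×-0.06627 + 0.48022×0.99780×0.99261 = -0.084240 + 0.475622 = 0.391382.
Q̄ = (S_0/π) × [bracket] = (1361/π) × 0.391382 = 169.6 W/m².

Q̄ ≈ 170 W/m²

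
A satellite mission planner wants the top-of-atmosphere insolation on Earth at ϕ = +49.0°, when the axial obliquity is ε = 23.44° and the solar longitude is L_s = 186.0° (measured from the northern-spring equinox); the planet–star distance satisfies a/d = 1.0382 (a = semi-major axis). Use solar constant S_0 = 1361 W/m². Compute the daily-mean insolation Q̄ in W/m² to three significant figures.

Q̄ ≈ 283 W/m²

Solar declination: sin δ = sin ε · sin L_s = sin 23.44° × sin 186.0° = -0.04158, so δ = -2.383°.
cos h₀ = −tan(+49.0°) tan(-2.383°) = 0.0479, h₀ = 1.5229 rad.
Bracket: h₀ sin ϕ sin δ + cos ϕ cos δ sin h₀ = 1.5229×0.75471×-0.04158 + 0.65606×0.99914×0.99885 = -0.047790 + 0.654742 = 0.606952.
Inverse-square distance factor (a/d)² = 1.0382² = 1.077859.
Q̄ = (S_0/π) × 1.077859 × [bracket] = (1361/π) × 1.077859 × 0.606952 = 283.4 W/m².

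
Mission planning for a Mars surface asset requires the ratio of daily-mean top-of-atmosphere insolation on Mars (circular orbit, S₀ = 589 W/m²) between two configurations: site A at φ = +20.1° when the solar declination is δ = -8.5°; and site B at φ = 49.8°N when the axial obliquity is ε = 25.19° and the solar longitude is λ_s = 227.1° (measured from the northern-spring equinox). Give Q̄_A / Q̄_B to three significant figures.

Q̄_A / Q̄_B ≈ 2.97

— Configuration A (φ=+20.1°):
cos H₀ = −tan(+20.1°) tan(-8.500°) = 0.0547, H₀ = 1.5161 rad.
Bracket: H₀ sin φ sin δ + cos φ cos δ sin H₀ = 1.5161×0.34366×-0.14781 + 0.93909×0.98902×0.99850 = -0.077012 + 0.927386 = 0.850374.
Q̄ = (S₀/π) × [bracket] = (589/π) × 0.850374 = 159.43 W/m².
— Configuration B (φ=+49.8°):
Solar declination: sin δ = sin ε · sin λ_s = sin 25.19° × sin 227.1° = -0.31179, so δ = -18.167°.
cos H₀ = −tan(+49.8°) tan(-18.167°) = 0.3883, H₀ = 1.1720 rad.
Bracket: H₀ sin φ sin δ + cos φ cos δ sin H₀ = 1.1720×0.76380×-0.31179 + 0.64546×0.95015×0.92153 = -0.279106 + 0.565159 = 0.286053.
Q̄ = (S₀/π) × [bracket] = (589/π) × 0.286053 = 53.631 W/m².
Ratio Q̄_A / Q̄_B = 159.43 / 53.631 = 2.973.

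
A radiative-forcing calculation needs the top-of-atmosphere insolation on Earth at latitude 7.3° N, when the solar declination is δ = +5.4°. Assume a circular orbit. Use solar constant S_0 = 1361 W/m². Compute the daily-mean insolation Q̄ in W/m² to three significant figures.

Q̄ ≈ 436 W/m²

cos h₀ = −tan(+7.3°) tan(+5.400°) = -0.0121, h₀ = 1.5829 rad.
Bracket: h₀ sin ϕ sin δ + cos ϕ cos δ sin h₀ = 1.5829×0.12706×0.09411 + 0.99189×0.99556×0.99993 = 0.018928 + 0.987417 = 1.006345.
Q̄ = (S_0/π) × [bracket] = (1361/π) × 1.006345 = 436.0 W/m².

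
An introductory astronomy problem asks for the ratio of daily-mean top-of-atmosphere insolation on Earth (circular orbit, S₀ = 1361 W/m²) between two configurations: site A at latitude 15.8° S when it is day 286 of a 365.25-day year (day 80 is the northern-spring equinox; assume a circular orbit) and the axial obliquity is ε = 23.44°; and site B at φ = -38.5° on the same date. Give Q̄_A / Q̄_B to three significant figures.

Q̄_A / Q̄_B ≈ 1.09

— Configuration A (φ=-15.8°):
Solar longitude: λ_s = 360° × (286 − 80)/365.25 = 203.039°.
sin δ = sin 23.44° × sin 203.039° = -0.15568, so δ = -8.956°.
cos H₀ = −tan(-15.8°) tan(-8.956°) = -0.0446, H₀ = 1.6154 rad.
Bracket: H₀ sin φ sin δ + cos φ cos δ sin H₀ = 1.6154×-0.27228×-0.15568 + 0.96222×0.98781×0.99901 = 0.068474 + 0.949550 = 1.018024.
Q̄ = (S₀/π) × [bracket] = (1361/π) × 1.018024 = 441.03 W/m².
— Configuration B (φ=-38.5°):
cos H₀ = −tan(-38.5°) tan(-8.956°) = -0.1254, H₀ = 1.6965 rad.
Bracket: H₀ sin φ sin δ + cos φ cos δ sin H₀ = 1.6965×-0.62251×-0.15568 + 0.78261×0.98781×0.99211 = 0.164412 + 0.766970 = 0.931382.
Q̄ = (S₀/π) × [bracket] = (1361/π) × 0.931382 = 403.49 W/m².
Ratio Q̄_A / Q̄_B = 441.03 / 403.49 = 1.093.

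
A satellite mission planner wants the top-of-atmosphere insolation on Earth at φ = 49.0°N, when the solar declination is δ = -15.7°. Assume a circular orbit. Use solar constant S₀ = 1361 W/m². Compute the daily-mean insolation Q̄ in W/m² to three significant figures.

Q̄ ≈ 149 W/m²

cos H₀ = −tan(+49.0°) tan(-15.700°) = 0.3234, H₀ = 1.2415 rad.
Bracket: H₀ sin φ sin δ + cos φ cos δ sin H₀ = 1.2415×0.75471×-0.27060 + 0.65606×0.96269×0.94628 = -0.253545 + 0.597654 = 0.344109.
Q̄ = (S₀/π) × [bracket] = (1361/π) × 0.344109 = 149.1 W/m².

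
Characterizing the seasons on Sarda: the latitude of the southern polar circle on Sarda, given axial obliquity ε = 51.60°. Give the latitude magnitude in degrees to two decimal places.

38.40°

The polar circle is the lowest latitude that experiences at least one full rotation of continuous darkness at the northern-summer solstice; it lies at |ϕ| = 90° − ε = 90° − 51.60° = 38.40°.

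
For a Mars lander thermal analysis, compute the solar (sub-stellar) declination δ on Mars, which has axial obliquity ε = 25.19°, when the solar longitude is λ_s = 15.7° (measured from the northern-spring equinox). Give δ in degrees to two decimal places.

sin δ = sin ε · sin λ_s = sin 25.19° × sin 15.7° = 0.115173.
δ = arcsin(0.115173) = +6.61°.

δ = +6.61°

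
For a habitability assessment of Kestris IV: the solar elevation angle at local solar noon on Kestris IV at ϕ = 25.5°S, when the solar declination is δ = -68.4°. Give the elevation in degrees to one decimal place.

47.1°

At local noon the hour angle is zero, so the zenith angle equals |ϕ − δ| = |-25.5° − (-68.400°)| = 42.900°.
Elevation = 90° − 42.900° = 47.1°.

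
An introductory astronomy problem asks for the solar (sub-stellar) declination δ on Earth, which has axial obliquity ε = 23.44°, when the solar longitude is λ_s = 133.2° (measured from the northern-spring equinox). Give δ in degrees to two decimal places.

δ = +16.86°

sin δ = sin ε · sin λ_s = sin 23.44° × sin 133.2° = 0.289975.
δ = arcsin(0.289975) = +16.86°.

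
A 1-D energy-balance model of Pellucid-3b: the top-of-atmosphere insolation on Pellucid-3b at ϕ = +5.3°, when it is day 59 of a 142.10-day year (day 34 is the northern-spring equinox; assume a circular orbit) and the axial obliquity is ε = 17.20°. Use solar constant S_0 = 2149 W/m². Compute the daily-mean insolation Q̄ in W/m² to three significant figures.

Solar longitude: L_s = 360° × (59 − 34)/142.10 = 63.336°.
sin δ = sin 17.20° × sin 63.336° = 0.26426, so δ = +15.323°.
cos h₀ = −tan(+5.3°) tan(+15.323°) = -0.0254, h₀ = 1.5962 rad.
Bracket: h₀ sin ϕ sin δ + cos ϕ cos δ sin h₀ = 1.5962×0.09237×0.26426 + 0.99572×0.96445×0.99968 = 0.038963 + 0.960015 = 0.998978.
Q̄ = (S_0/π) × [bracket] = (2149/π) × 0.998978 = 683.3 W/m².

Q̄ ≈ 683 W/m²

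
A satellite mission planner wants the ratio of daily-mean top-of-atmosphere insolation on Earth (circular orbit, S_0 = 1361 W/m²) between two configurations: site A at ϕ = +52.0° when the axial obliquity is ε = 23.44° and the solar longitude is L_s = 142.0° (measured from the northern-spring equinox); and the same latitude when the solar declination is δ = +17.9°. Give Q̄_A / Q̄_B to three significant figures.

— Configuration A (ϕ=+52.0°):
Solar declination: sin δ = sin ε · sin L_s = sin 23.44° × sin 142.0° = 0.24490, so δ = +14.176°.
cos h₀ = −tan(+52.0°) tan(+14.176°) = -0.3233, h₀ = 1.9000 rad.
Bracket: h₀ sin ϕ sin δ + cos ϕ cos δ sin h₀ = 1.9000×0.78801×0.24490 + 0.61566×0.96955×0.94629 = 0.366669 + 0.564853 = 0.931522.
Q̄ = (S_0/π) × [bracket] = (1361/π) × 0.931522 = 403.55 W/m².
— Configuration B (ϕ=+52.0°):
cos h₀ = −tan(+52.0°) tan(+17.900°) = -0.4134, h₀ = 1.9970 rad.
Bracket: h₀ sin ϕ sin δ + cos ϕ cos δ sin h₀ = 1.9970×0.78801×0.30736 + 0.61566×0.95159×0.91055 = 0.483679 + 0.533451 = 1.017130.
Q̄ = (S_0/π) × [bracket] = (1361/π) × 1.017130 = 440.64 W/m².
Ratio Q̄_A / Q̄_B = 403.55 / 440.64 = 0.9158.

Q̄_A / Q̄_B ≈ 0.916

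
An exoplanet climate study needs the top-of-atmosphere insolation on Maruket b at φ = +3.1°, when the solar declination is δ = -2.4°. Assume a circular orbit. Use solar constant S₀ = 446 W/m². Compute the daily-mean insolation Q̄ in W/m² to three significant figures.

cos H₀ = −tan(+3.1°) tan(-2.400°) = 0.0023, H₀ = 1.5685 rad.
Bracket: H₀ sin φ sin δ + cos φ cos δ sin H₀ = 1.5685×0.05408×-0.04188 + 0.99854×0.99912×1.00000 = -0.003552 + 0.997661 = 0.994109.
Q̄ = (S₀/π) × [bracket] = (446/π) × 0.994109 = 141.1 W/m².

Q̄ ≈ 141 W/m²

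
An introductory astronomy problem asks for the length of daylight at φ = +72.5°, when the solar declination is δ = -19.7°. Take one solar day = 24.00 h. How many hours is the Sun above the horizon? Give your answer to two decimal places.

cos H₀ = −tan φ · tan δ = 1.1356 ≥ 1, so the Sun never rises (polar night) and H₀ = 0.
Daylight = 2H₀/(2π) × 24.00 h = (0.0000/π) × 24.00 = 0.00 h.

0.00 h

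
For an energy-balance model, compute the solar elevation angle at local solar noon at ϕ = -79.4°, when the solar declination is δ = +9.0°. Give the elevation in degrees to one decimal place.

1.6°

At local noon the hour angle is zero, so the zenith angle equals |ϕ − δ| = |-79.4° − (+9.000°)| = 88.400°.
Elevation = 90° − 88.400° = 1.6°.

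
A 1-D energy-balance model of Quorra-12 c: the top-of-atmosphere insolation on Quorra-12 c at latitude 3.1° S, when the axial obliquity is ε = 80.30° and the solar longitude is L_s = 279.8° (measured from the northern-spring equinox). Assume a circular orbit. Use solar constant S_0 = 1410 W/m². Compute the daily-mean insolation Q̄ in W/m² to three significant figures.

Q̄ ≈ 146 W/m²

Solar declination: sin δ = sin ε · sin L_s = sin 80.30° × sin 279.8° = -0.97132, so δ = -76.245°.
cos h₀ = −tan(-3.1°) tan(-76.245°) = -0.2212, h₀ = 1.7939 rad.
Bracket: h₀ sin ϕ sin δ + cos ϕ cos δ sin h₀ = 1.7939×-0.05408×-0.97132 + 0.99854×0.23778×0.97522 = 0.094232 + 0.231549 = 0.325781.
Q̄ = (S_0/π) × [bracket] = (1410/π) × 0.325781 = 146.2 W/m².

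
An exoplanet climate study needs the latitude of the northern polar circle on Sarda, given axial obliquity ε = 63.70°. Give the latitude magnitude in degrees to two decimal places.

The polar circle is the lowest latitude that experiences at least one full rotation of continuous daylight at the northern-summer solstice; it lies at |ϕ| = 90° − ε = 90° − 63.70° = 26.30°.

26.30°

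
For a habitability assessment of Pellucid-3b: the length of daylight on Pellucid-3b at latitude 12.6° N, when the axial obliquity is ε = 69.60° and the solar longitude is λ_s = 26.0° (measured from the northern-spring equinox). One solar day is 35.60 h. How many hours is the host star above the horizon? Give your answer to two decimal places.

Solar declination: sin δ = sin ε · sin λ_s = sin 69.60° × sin 26.0° = 0.41088, so δ = +24.260°.
cos H₀ = −tan φ · tan δ = −tan(+12.6°) × tan(+24.260°) = -0.1007, so H₀ = 1.6717 rad = 95.78°.
Daylight = 2H₀/(2π) × 35.60 h = (1.6717/π) × 35.60 = 18.94 h.

18.94 h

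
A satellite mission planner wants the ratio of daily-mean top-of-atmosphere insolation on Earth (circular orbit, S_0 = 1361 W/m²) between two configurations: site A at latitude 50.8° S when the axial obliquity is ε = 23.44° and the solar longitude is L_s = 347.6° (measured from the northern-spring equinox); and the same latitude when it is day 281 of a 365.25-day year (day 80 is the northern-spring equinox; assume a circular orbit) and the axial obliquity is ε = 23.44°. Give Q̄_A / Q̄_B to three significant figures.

— Configuration A (ϕ=-50.8°):
Solar declination: sin δ = sin ε · sin L_s = sin 23.44° × sin 347.6° = -0.08542, so δ = -4.900°.
cos h₀ = −tan(-50.8°) tan(-4.900°) = -0.1051, h₀ = 1.6761 rad.
Bracket: h₀ sin ϕ sin δ + cos ϕ cos δ sin h₀ = 1.6761×-0.77494×-0.08542 + 0.63203×0.99635×0.99446 = 0.110950 + 0.626234 = 0.737184.
Q̄ = (S_0/π) × [bracket] = (1361/π) × 0.737184 = 319.36 W/m².
— Configuration B (ϕ=-50.8°):
Solar longitude: L_s = 360° × (281 − 80)/365.25 = 198.111°.
sin δ = sin 23.44° × sin 198.111° = -0.12366, so δ = -7.103°.
cos h₀ = −tan(-50.8°) tan(-7.103°) = -0.1528, h₀ = 1.7242 rad.
Bracket: h₀ sin ϕ sin δ + cos ϕ cos δ sin h₀ = 1.7242×-0.77494×-0.12366 + 0.63203×0.99233×0.98826 = 0.165229 + 0.619819 = 0.785048.
Q̄ = (S_0/π) × [bracket] = (1361/π) × 0.785048 = 340.10 W/m².
Ratio Q̄_A / Q̄_B = 319.36 / 340.10 = 0.9390.

Q̄_A / Q̄_B ≈ 0.939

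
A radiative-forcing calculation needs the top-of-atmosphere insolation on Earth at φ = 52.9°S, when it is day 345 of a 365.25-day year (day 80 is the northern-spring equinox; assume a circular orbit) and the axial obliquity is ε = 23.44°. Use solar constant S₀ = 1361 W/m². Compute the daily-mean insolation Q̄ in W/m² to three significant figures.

Solar longitude: λ_s = 360° × (345 − 80)/365.25 = 261.191°.
sin δ = sin 23.44° × sin 261.191° = -0.39310, so δ = -23.147°.
cos H₀ = −tan(-52.9°) tan(-23.147°) = -0.5653, H₀ = 2.1716 rad.
Bracket: H₀ sin φ sin δ + cos φ cos δ sin H₀ = 2.1716×-0.79758×-0.39310 + 0.60321×0.91950×0.82490 = 0.680859 + 0.457532 = 1.138391.
Q̄ = (S₀/π) × [bracket] = (1361/π) × 1.138391 = 493.2 W/m².

Q̄ ≈ 493 W/m²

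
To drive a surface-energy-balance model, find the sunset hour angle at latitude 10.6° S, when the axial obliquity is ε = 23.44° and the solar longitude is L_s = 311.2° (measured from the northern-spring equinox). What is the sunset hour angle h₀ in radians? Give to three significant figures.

h₀ = 1.63 rad

Solar declination: sin δ = sin ε · sin L_s = sin 23.44° × sin 311.2° = -0.29930, so δ = -17.416°.
cos h₀ = −tan ϕ · tan δ = −tan(-10.6°) × tan(-17.416°) = -0.0587, so h₀ = 1.6295 rad = 93.37°.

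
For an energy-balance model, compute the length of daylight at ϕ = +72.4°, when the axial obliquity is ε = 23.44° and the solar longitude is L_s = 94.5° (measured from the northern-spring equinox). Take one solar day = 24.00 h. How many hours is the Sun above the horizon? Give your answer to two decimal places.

24.00 h

Solar declination: sin δ = sin ε · sin L_s = sin 23.44° × sin 94.5° = 0.39656, so δ = +23.363°.
Sunrise equation: cos h₀ = −tan ϕ · tan δ = -1.3618 ≤ −1, so the Sun never sets (polar day) and h₀ = π.
Daylight = 2h₀/(2π) × 24.00 h = (3.1416/π) × 24.00 = 24.00 h.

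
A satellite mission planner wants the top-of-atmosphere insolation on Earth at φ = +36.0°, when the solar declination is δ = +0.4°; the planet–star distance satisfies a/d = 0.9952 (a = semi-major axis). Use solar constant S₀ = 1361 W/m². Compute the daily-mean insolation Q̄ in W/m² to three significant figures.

Q̄ ≈ 350 W/m²

cos H₀ = −tan(+36.0°) tan(+0.400°) = -0.0051, H₀ = 1.5759 rad.
Bracket: H₀ sin φ sin δ + cos φ cos δ sin H₀ = 1.5759×0.58779×0.00698 + 0.80902×0.99998×0.99999 = 0.006466 + 0.808996 = 0.815462.
Inverse-square distance factor (a/d)² = 0.9952² = 0.990423.
Q̄ = (S₀/π) × 0.990423 × [bracket] = (1361/π) × 0.990423 × 0.815462 = 349.9 W/m².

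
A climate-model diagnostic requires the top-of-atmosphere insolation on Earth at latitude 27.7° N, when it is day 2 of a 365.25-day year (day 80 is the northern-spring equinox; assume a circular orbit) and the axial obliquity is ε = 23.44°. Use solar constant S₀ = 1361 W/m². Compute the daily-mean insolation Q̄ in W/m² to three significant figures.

Solar longitude: λ_s = 360° × (2 − 80)/365.25 = -76.879°, i.e. -76.879° + 360° = 283.121°.
sin δ = sin 23.44° × sin 283.121° = -0.38740, so δ = -22.793°.
cos H₀ = −tan(+27.7°) tan(-22.793°) = 0.2206, H₀ = 1.3483 rad.
Bracket: H₀ sin φ sin δ + cos φ cos δ sin H₀ = 1.3483×0.46484×-0.38740 + 0.88539×0.92191×0.97536 = -0.242801 + 0.796137 = 0.553336.
Q̄ = (S₀/π) × [bracket] = (1361/π) × 0.553336 = 239.7 W/m².

Q̄ ≈ 240 W/m²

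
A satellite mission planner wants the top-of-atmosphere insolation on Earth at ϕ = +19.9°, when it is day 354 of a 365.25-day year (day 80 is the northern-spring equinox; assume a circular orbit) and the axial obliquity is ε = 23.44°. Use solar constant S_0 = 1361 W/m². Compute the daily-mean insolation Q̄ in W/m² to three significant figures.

Q̄ ≈ 286 W/m²

Solar longitude: L_s = 360° × (354 − 80)/365.25 = 270.062°.
sin δ = sin 23.44° × sin 270.062° = -0.39779, so δ = -23.440°.
cos h₀ = −tan(+19.9°) tan(-23.440°) = 0.1569, h₀ = 1.4132 rad.
Bracket: h₀ sin ϕ sin δ + cos ϕ cos δ sin h₀ = 1.4132×0.34038×-0.39779 + 0.94029×0.91748×0.98761 = -0.191347 + 0.852008 = 0.660661.
Q̄ = (S_0/π) × [bracket] = (1361/π) × 0.660661 = 286.2 W/m².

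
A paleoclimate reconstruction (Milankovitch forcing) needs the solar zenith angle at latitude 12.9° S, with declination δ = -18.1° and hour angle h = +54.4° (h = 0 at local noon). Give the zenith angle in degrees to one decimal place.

cos θ_z = sin φ sin δ + cos φ cos δ cos h = 0.069359 + 0.539352 = 0.608711.
θ_z = arccos(0.608711) = 52.5°.

θ_z = 52.5°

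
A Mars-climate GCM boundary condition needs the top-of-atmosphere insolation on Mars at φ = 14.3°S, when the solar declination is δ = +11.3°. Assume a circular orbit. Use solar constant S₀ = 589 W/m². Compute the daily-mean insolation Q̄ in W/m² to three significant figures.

cos H₀ = −tan(-14.3°) tan(+11.300°) = 0.0509, H₀ = 1.5198 rad.
Bracket: H₀ sin φ sin δ + cos φ cos δ sin H₀ = 1.5198×-0.24700×0.19595 + 0.96902×0.98061×0.99870 = -0.073558 + 0.948995 = 0.875437.
Q̄ = (S₀/π) × [bracket] = (589/π) × 0.875437 = 164.1 W/m².

Q̄ ≈ 164 W/m²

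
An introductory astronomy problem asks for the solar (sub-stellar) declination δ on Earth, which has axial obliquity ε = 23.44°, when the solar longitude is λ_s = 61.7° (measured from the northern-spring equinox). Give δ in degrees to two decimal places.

sin δ = sin ε · sin λ_s = sin 23.44° × sin 61.7° = 0.350244.
δ = arcsin(0.350244) = +20.50°.

δ = +20.50°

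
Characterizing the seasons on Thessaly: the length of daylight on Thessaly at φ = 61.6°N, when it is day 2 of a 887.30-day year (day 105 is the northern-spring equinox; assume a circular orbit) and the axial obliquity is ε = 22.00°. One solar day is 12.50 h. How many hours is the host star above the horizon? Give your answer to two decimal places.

Solar longitude: λ_s = 360° × (2 − 105)/887.30 = -41.790°, i.e. -41.790° + 360° = 318.210°.
sin δ = sin 22.00° × sin 318.210° = -0.24964, so δ = -14.456°.
cos H₀ = −tan φ · tan δ = −tan(+61.6°) × tan(-14.456°) = 0.4768, so H₀ = 1.0738 rad = 61.52°.
Daylight = 2H₀/(2π) × 12.50 h = (1.0738/π) × 12.50 = 4.27 h.

4.27 h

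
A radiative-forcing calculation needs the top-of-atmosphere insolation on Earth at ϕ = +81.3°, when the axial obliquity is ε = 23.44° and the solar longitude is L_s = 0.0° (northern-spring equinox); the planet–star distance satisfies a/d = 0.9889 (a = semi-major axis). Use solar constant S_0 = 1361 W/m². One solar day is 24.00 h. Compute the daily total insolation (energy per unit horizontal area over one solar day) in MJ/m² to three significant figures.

Solar declination: sin δ = sin ε · sin L_s = sin 23.44° × sin 0.0° = 0.00000, so δ = +0.000°.
cos h₀ = −tan(+81.3°) tan(+0.000°) = -0.0000, h₀ = 1.5708 rad.
Bracket: h₀ sin ϕ sin δ + cos ϕ cos δ sin h₀ = 1.5708×0.98849×0.00000 + 0.15126×1.00000×1.00000 = 0.000000 + 0.151260 = 0.151260.
Inverse-square distance factor (a/d)² = 0.9889² = 0.977923.
Q̄ = (S_0/π) × 0.977923 × [bracket] = (1361/π) × 0.977923 × 0.151260 = 64.082 W/m².
Daily total = Q̄ × 24.00 h × 3600 s/h = 64.082 × 24.00 × 3600 / 10⁶ = 5.537 MJ/m².

5.54 MJ/m²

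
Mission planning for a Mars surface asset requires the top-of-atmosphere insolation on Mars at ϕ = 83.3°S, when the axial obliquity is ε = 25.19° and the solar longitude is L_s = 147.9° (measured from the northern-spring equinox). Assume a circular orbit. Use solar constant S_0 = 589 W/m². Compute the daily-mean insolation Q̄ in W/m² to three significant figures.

Solar declination: sin δ = sin ε · sin L_s = sin 25.19° × sin 147.9° = 0.22617, so δ = +13.072°.
cos h₀ = −tan(-83.3°) tan(+13.072°) = 1.9766 ≥ 1 ⇒ polar night, h₀ = 0 and Q̄ = 0.

Q̄ ≈ 0.00 W/m²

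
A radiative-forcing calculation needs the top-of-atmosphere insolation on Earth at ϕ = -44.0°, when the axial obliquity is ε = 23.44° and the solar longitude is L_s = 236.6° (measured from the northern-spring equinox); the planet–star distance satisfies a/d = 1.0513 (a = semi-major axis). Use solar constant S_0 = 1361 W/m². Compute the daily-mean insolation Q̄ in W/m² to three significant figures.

Solar declination: sin δ = sin ε · sin L_s = sin 23.44° × sin 236.6° = -0.33209, so δ = -19.396°.
cos h₀ = −tan(-44.0°) tan(-19.396°) = -0.3400, h₀ = 1.9177 rad.
Bracket: h₀ sin ϕ sin δ + cos ϕ cos δ sin h₀ = 1.9177×-0.69466×-0.33209 + 0.71934×0.94325×0.94043 = 0.442394 + 0.638098 = 1.080492.
Inverse-square distance factor (a/d)² = 1.0513² = 1.105232.
Q̄ = (S_0/π) × 1.105232 × [bracket] = (1361/π) × 1.105232 × 1.080492 = 517.3 W/m².

Q̄ ≈ 517 W/m²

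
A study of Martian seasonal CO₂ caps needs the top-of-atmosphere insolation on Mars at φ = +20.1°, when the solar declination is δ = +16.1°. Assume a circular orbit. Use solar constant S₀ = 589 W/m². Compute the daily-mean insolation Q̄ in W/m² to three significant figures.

cos H₀ = −tan(+20.1°) tan(+16.100°) = -0.1056, H₀ = 1.6766 rad.
Bracket: H₀ sin φ sin δ + cos φ cos δ sin H₀ = 1.6766×0.34366×0.27731 + 0.93909×0.96078×0.99441 = 0.159781 + 0.897215 = 1.056996.
Q̄ = (S₀/π) × [bracket] = (589/π) × 1.056996 = 198.2 W/m².

Q̄ ≈ 198 W/m²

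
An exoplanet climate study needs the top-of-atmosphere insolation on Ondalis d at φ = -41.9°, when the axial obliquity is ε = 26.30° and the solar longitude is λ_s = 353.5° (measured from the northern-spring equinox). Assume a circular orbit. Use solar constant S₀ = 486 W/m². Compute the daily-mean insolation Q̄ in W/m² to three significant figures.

Q̄ ≈ 123 W/m²

Solar declination: sin δ = sin ε · sin λ_s = sin 26.30° × sin 353.5° = -0.05016, so δ = -2.875°.
cos H₀ = −tan(-41.9°) tan(-2.875°) = -0.0451, H₀ = 1.6159 rad.
Bracket: H₀ sin φ sin δ + cos φ cos δ sin H₀ = 1.6159×-0.66783×-0.05016 + 0.74431×0.99874×0.99898 = 0.054130 + 0.742614 = 0.796744.
Q̄ = (S₀/π) × [bracket] = (486/π) × 0.796744 = 123.3 W/m².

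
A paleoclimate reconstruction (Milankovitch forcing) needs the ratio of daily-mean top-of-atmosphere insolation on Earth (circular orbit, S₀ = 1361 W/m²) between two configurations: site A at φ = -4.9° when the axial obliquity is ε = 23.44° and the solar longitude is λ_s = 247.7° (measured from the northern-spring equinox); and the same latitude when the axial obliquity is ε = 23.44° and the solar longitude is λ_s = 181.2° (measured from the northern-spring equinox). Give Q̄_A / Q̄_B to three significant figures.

— Configuration A (φ=-4.9°):
Solar declination: sin δ = sin ε · sin λ_s = sin 23.44° × sin 247.7° = -0.36804, so δ = -21.595°.
cos H₀ = −tan(-4.9°) tan(-21.595°) = -0.0339, H₀ = 1.6047 rad.
Bracket: H₀ sin φ sin δ + cos φ cos δ sin H₀ = 1.6047×-0.08542×-0.36804 + 0.99635×0.92981×0.99942 = 0.050449 + 0.925879 = 0.976328.
Q̄ = (S₀/π) × [bracket] = (1361/π) × 0.976328 = 422.96 W/m².
— Configuration B (φ=-4.9°):
Solar declination: sin δ = sin ε · sin λ_s = sin 23.44° × sin 181.2° = -0.00833, so δ = -0.477°.
cos H₀ = −tan(-4.9°) tan(-0.477°) = -0.0007, H₀ = 1.5715 rad.
Bracket: H₀ sin φ sin δ + cos φ cos δ sin H₀ = 1.5715×-0.08542×-0.00833 + 0.99635×0.99997×1.00000 = 0.001118 + 0.996320 = 0.997438.
Q̄ = (S₀/π) × [bracket] = (1361/π) × 0.997438 = 432.11 W/m².
Ratio Q̄_A / Q̄_B = 422.96 / 432.11 = 0.9788.

Q̄_A / Q̄_B ≈ 0.979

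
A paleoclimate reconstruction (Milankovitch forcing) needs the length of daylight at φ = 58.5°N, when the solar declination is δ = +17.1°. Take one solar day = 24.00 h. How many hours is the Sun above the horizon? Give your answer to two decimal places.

cos H₀ = −tan φ · tan δ = −tan(+58.5°) × tan(+17.100°) = -0.5020, so H₀ = 2.0967 rad = 120.13°.
Daylight = 2H₀/(2π) × 24.00 h = (2.0967/π) × 24.00 = 16.02 h.

16.02 h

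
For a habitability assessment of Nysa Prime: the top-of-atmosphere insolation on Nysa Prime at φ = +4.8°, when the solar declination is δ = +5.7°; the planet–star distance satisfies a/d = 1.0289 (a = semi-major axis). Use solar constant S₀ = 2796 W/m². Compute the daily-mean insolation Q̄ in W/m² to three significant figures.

Q̄ ≈ 947 W/m²

cos H₀ = −tan(+4.8°) tan(+5.700°) = -0.0084, H₀ = 1.5792 rad.
Bracket: H₀ sin φ sin δ + cos φ cos δ sin H₀ = 1.5792×0.08368×0.09932 + 0.99649×0.99506×0.99996 = 0.013125 + 0.991528 = 1.004653.
Inverse-square distance factor (a/d)² = 1.0289² = 1.058635.
Q̄ = (S₀/π) × 1.058635 × [bracket] = (2796/π) × 1.058635 × 1.004653 = 946.6 W/m².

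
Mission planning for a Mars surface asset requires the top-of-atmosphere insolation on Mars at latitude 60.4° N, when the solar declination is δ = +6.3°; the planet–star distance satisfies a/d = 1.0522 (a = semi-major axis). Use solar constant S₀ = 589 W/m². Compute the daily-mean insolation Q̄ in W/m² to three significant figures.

cos H₀ = −tan(+60.4°) tan(+6.300°) = -0.1943, H₀ = 1.7664 rad.
Bracket: H₀ sin φ sin δ + cos φ cos δ sin H₀ = 1.7664×0.86949×0.10973 + 0.49394×0.99396×0.98093 = 0.168531 + 0.481594 = 0.650125.
Inverse-square distance factor (a/d)² = 1.0522² = 1.107125.
Q̄ = (S₀/π) × 1.107125 × [bracket] = (589/π) × 1.107125 × 0.650125 = 134.9 W/m².

Q̄ ≈ 135 W/m²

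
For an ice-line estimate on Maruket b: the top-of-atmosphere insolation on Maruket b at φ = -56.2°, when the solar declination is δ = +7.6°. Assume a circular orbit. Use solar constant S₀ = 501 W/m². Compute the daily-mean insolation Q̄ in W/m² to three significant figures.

cos H₀ = −tan(-56.2°) tan(+7.600°) = 0.1993, H₀ = 1.3701 rad.
Bracket: H₀ sin φ sin δ + cos φ cos δ sin H₀ = 1.3701×-0.83098×0.13226 + 0.55630×0.99122×0.97994 = -0.150581 + 0.540354 = 0.389773.
Q̄ = (S₀/π) × [bracket] = (501/π) × 0.389773 = 62.16 W/m².

Q̄ ≈ 62.2 W/m²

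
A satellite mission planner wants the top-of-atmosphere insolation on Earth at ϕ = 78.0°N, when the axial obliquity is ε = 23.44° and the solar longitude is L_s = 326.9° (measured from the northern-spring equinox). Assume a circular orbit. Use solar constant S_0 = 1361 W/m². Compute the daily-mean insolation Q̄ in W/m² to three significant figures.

Q̄ ≈ 0.00 W/m²

Solar declination: sin δ = sin ε · sin L_s = sin 23.44° × sin 326.9° = -0.21723, so δ = -12.547°.
cos h₀ = −tan(+78.0°) tan(-12.547°) = 1.0470 ≥ 1 ⇒ polar night, h₀ = 0 and Q̄ = 0.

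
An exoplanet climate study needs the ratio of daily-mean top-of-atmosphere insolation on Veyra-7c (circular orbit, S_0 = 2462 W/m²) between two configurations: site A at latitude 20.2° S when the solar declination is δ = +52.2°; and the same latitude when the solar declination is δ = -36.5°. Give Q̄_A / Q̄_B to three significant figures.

Q̄_A / Q̄_B ≈ 0.192

— Configuration A (ϕ=-20.2°):
cos h₀ = −tan(-20.2°) tan(+52.200°) = 0.4743, h₀ = 1.0766 rad.
Bracket: h₀ sin ϕ sin δ + cos ϕ cos δ sin h₀ = 1.0766×-0.34530×0.79016 + 0.93849×0.61291×0.88035 = -0.293742 + 0.506386 = 0.212644.
Q̄ = (S_0/π) × [bracket] = (2462/π) × 0.212644 = 166.64 W/m².
— Configuration B (ϕ=-20.2°):
cos h₀ = −tan(-20.2°) tan(-36.500°) = -0.2723, h₀ = 1.8465 rad.
Bracket: h₀ sin ϕ sin δ + cos ϕ cos δ sin h₀ = 1.8465×-0.34530×-0.59482 + 0.93849×0.80386×0.96223 = 0.379255 + 0.725920 = 1.105175.
Q̄ = (S_0/π) × [bracket] = (2462/π) × 1.105175 = 866.10 W/m².
Ratio Q̄_A / Q̄_B = 166.64 / 866.10 = 0.1924.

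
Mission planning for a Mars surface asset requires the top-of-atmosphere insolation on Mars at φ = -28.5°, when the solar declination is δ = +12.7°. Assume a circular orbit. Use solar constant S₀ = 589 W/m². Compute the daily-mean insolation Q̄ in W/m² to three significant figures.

cos H₀ = −tan(-28.5°) tan(+12.700°) = 0.1224, H₀ = 1.4481 rad.
Bracket: H₀ sin φ sin δ + cos φ cos δ sin H₀ = 1.4481×-0.47716×0.21985 + 0.87882×0.97553×0.99249 = -0.151911 + 0.850877 = 0.698966.
Q̄ = (S₀/π) × [bracket] = (589/π) × 0.698966 = 131.0 W/m².

Q̄ ≈ 131 W/m²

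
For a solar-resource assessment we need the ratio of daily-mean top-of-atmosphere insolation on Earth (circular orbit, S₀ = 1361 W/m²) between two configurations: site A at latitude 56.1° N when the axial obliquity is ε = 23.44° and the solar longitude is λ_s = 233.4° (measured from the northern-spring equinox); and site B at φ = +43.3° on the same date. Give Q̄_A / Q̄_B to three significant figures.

— Configuration A (φ=+56.1°):
Solar declination: sin δ = sin ε · sin λ_s = sin 23.44° × sin 233.4° = -0.31935, so δ = -18.624°.
cos H₀ = −tan(+56.1°) tan(-18.624°) = 0.5015, H₀ = 1.0455 rad.
Bracket: H₀ sin φ sin δ + cos φ cos δ sin H₀ = 1.0455×0.83001×-0.31935 + 0.55775×0.94764×0.86515 = -0.277124 + 0.457272 = 0.180148.
Q̄ = (S₀/π) × [bracket] = (1361/π) × 0.180148 = 78.044 W/m².
— Configuration B (φ=+43.3°):
cos H₀ = −tan(+43.3°) tan(-18.624°) = 0.3176, H₀ = 1.2476 rad.
Bracket: H₀ sin φ sin δ + cos φ cos δ sin H₀ = 1.2476×0.68582×-0.31935 + 0.72777×0.94764×0.94823 = -0.273245 + 0.653960 = 0.380715.
Q̄ = (S₀/π) × [bracket] = (1361/π) × 0.380715 = 164.93 W/m².
Ratio Q̄_A / Q̄_B = 78.044 / 164.93 = 0.4732.

Q̄_A / Q̄_B ≈ 0.473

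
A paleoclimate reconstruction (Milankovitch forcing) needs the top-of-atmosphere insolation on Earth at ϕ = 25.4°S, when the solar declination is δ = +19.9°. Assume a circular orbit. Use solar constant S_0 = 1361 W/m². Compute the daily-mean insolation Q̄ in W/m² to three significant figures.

Q̄ ≈ 274 W/m²

cos h₀ = −tan(-25.4°) tan(+19.900°) = 0.1719, h₀ = 1.3981 rad.
Bracket: h₀ sin ϕ sin δ + cos ϕ cos δ sin h₀ = 1.3981×-0.42894×0.34038 + 0.90334×0.94029×0.98512 = -0.204126 + 0.836762 = 0.632636.
Q̄ = (S_0/π) × [bracket] = (1361/π) × 0.632636 = 274.1 W/m².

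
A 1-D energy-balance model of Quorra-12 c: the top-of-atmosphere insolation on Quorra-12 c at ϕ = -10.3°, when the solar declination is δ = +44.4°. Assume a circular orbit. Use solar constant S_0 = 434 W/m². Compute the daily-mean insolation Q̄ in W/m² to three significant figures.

cos h₀ = −tan(-10.3°) tan(+44.400°) = 0.1780, h₀ = 1.3919 rad.
Bracket: h₀ sin ϕ sin δ + cos ϕ cos δ sin h₀ = 1.3919×-0.17880×0.69966 + 0.98389×0.71447×0.98404 = -0.174126 + 0.691741 = 0.517615.
Q̄ = (S_0/π) × [bracket] = (434/π) × 0.517615 = 71.51 W/m².

Q̄ ≈ 71.5 W/m²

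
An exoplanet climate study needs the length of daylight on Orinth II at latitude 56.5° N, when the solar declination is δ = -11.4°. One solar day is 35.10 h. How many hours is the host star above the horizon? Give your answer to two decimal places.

14.09 h

cos H₀ = −tan φ · tan δ = −tan(+56.5°) × tan(-11.400°) = 0.3046, so H₀ = 1.2612 rad = 72.26°.
Daylight = 2H₀/(2π) × 35.10 h = (1.2612/π) × 35.10 = 14.09 h.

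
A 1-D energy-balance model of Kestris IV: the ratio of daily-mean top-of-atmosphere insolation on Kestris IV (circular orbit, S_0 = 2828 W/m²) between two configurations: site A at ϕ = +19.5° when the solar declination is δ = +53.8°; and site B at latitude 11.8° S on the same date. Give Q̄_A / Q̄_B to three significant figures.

— Configuration A (ϕ=+19.5°):
cos h₀ = −tan(+19.5°) tan(+53.800°) = -0.4838, h₀ = 2.0758 rad.
Bracket: h₀ sin ϕ sin δ + cos ϕ cos δ sin h₀ = 2.0758×0.33381×0.80696 + 0.94264×0.59061×0.87516 = 0.559161 + 0.487230 = 1.046391.
Q̄ = (S_0/π) × [bracket] = (2828/π) × 1.046391 = 941.94 W/m².
— Configuration B (ϕ=-11.8°):
cos h₀ = −tan(-11.8°) tan(+53.800°) = 0.2854, h₀ = 1.2813 rad.
Bracket: h₀ sin ϕ sin δ + cos ϕ cos δ sin h₀ = 1.2813×-0.20450×0.80696 + 0.97887×0.59061×0.95840 = -0.211444 + 0.554080 = 0.342636.
Q̄ = (S_0/π) × [bracket] = (2828/π) × 0.342636 = 308.43 W/m².
Ratio Q̄_A / Q̄_B = 941.94 / 308.43 = 3.054.

Q̄_A / Q̄_B ≈ 3.05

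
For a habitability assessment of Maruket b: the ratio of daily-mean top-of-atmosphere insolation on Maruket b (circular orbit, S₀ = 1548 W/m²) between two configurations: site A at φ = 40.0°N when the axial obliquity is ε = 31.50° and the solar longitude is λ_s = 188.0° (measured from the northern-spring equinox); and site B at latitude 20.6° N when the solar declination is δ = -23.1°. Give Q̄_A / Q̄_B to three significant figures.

Q̄_A / Q̄_B ≈ 1.06

— Configuration A (φ=+40.0°):
Solar declination: sin δ = sin ε · sin λ_s = sin 31.50° × sin 188.0° = -0.07272, so δ = -4.170°.
cos H₀ = −tan(+40.0°) tan(-4.170°) = 0.0612, H₀ = 1.5096 rad.
Bracket: H₀ sin φ sin δ + cos φ cos δ sin H₀ = 1.5096×0.64279×-0.07272 + 0.76604×0.99735×0.99813 = -0.070564 + 0.762581 = 0.692017.
Q̄ = (S₀/π) × [bracket] = (1548/π) × 0.692017 = 340.99 W/m².
— Configuration B (φ=+20.6°):
cos H₀ = −tan(+20.6°) tan(-23.100°) = 0.1603, H₀ = 1.4098 rad.
Bracket: H₀ sin φ sin δ + cos φ cos δ sin H₀ = 1.4098×0.35184×-0.39234 + 0.93606×0.91982×0.98706 = -0.194610 + 0.849865 = 0.655255.
Q̄ = (S₀/π) × [bracket] = (1548/π) × 0.655255 = 322.87 W/m².
Ratio Q̄_A / Q̄_B = 340.99 / 322.87 = 1.056.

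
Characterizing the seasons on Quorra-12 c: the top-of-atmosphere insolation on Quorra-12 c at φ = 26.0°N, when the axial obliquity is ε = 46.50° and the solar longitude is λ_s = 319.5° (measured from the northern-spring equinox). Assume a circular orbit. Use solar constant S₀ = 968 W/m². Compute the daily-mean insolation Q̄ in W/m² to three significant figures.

Q̄ ≈ 153 W/m²

Solar declination: sin δ = sin ε · sin λ_s = sin 46.50° × sin 319.5° = -0.47109, so δ = -28.105°.
cos H₀ = −tan(+26.0°) tan(-28.105°) = 0.2605, H₀ = 1.3073 rad.
Bracket: H₀ sin φ sin δ + cos φ cos δ sin H₀ = 1.3073×0.43837×-0.47109 + 0.89879×0.88208×0.96548 = -0.269973 + 0.765437 = 0.495464.
Q̄ = (S₀/π) × [bracket] = (968/π) × 0.495464 = 152.7 W/m².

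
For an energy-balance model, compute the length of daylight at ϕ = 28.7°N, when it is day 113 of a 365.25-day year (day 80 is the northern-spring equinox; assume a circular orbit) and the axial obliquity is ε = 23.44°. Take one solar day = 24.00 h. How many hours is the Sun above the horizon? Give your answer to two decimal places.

12.92 h

Solar longitude: L_s = 360° × (113 − 80)/365.25 = 32.526°.
sin δ = sin 23.44° × sin 32.526° = 0.21388, so δ = +12.350°.
cos h₀ = −tan ϕ · tan δ = −tan(+28.7°) × tan(+12.350°) = -0.1199, so h₀ = 1.6910 rad = 96.88°.
Daylight = 2h₀/(2π) × 24.00 h = (1.6910/π) × 24.00 = 12.92 h.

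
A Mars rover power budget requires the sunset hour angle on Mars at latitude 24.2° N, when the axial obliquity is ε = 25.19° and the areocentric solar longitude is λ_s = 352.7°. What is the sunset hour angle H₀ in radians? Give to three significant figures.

H₀ = 1.55 rad

sin δ = sin 25.19° × sin 352.7° = -0.05408, so δ = -3.100°.
cos H₀ = −tan φ · tan δ = −tan(+24.2°) × tan(-3.100°) = 0.0243, so H₀ = 1.5465 rad = 88.61°.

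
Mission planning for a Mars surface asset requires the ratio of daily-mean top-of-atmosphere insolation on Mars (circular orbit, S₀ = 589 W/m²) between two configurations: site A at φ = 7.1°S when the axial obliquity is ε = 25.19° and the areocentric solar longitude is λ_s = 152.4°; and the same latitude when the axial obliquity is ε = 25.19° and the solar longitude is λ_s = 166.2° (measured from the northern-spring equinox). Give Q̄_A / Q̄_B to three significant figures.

— Configuration A (φ=-7.1°):
sin δ = sin 25.19° × sin 152.4° = 0.19719, so δ = +11.373°.
cos H₀ = −tan(-7.1°) tan(+11.373°) = 0.0251, H₀ = 1.5457 rad.
Bracket: H₀ sin φ sin δ + cos φ cos δ sin H₀ = 1.5457×-0.12360×0.19719 + 0.99233×0.98037×0.99969 = -0.037673 + 0.972549 = 0.934876.
Q̄ = (S₀/π) × [bracket] = (589/π) × 0.934876 = 175.27 W/m².
— Configuration B (φ=-7.1°):
Solar declination: sin δ = sin ε · sin λ_s = sin 25.19° × sin 166.2° = 0.10152, so δ = +5.827°.
cos H₀ = −tan(-7.1°) tan(+5.827°) = 0.0127, H₀ = 1.5581 rad.
Bracket: H₀ sin φ sin δ + cos φ cos δ sin H₀ = 1.5581×-0.12360×0.10152 + 0.99233×0.99483×0.99992 = -0.019551 + 0.987121 = 0.967570.
Q̄ = (S₀/π) × [bracket] = (589/π) × 0.967570 = 181.40 W/m².
Ratio Q̄_A / Q̄_B = 175.27 / 181.40 = 0.9662.

Q̄_A / Q̄_B ≈ 0.966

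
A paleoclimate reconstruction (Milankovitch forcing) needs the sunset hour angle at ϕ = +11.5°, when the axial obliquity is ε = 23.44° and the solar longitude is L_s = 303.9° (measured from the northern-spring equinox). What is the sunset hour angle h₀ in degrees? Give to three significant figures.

Solar declination: sin δ = sin ε · sin L_s = sin 23.44° × sin 303.9° = -0.33017, so δ = -19.279°.
cos h₀ = −tan ϕ · tan δ = −tan(+11.5°) × tan(-19.279°) = 0.0712, so h₀ = 1.4996 rad = 85.92°.

h₀ = 85.9°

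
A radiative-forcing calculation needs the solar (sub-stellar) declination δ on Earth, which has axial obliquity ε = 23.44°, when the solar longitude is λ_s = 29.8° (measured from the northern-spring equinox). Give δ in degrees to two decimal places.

sin δ = sin ε · sin λ_s = sin 23.44° × sin 29.8° = 0.197691.
δ = arcsin(0.197691) = +11.40°.

δ = +11.40°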